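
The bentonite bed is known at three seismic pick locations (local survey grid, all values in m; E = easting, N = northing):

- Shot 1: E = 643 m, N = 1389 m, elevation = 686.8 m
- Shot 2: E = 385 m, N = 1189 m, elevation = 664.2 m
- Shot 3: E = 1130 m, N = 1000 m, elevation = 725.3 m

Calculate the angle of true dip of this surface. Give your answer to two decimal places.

4.78°

Two edge vectors: Shot 1→Shot 2 = (-258, -200, -22.6), Shot 1→Shot 3 = (487, -389, 38.5).
Normal n = (Shot 1→Shot 2) × (Shot 1→Shot 3) = (-16491.4, -1073.2, 197762).
So ∂z/∂E = −n_x/n_z = 0.08339 and ∂z/∂N = −n_y/n_z = 0.00543.
Gradient magnitude |∇z| = √(a² + b²) = √(0.00695 + 0.00003) = 0.08357.
True dip = arctan(0.08357) = 4.78°, dipping toward W (azimuth ≈ 266°).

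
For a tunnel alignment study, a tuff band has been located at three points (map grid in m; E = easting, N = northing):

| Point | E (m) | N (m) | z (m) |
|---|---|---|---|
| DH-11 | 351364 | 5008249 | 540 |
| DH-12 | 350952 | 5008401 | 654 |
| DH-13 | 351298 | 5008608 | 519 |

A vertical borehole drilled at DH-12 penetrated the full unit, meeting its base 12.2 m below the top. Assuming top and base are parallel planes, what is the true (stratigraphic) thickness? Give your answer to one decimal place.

11.5 m

Two edge vectors: DH-11→DH-12 = (-412, 152, 114), DH-11→DH-13 = (-66, 359, -21).
Normal n = (DH-11→DH-12) × (DH-11→DH-13) = (-44118, -16176, -137876).
So ∂z/∂E = −n_x/n_z = −0.31998 and ∂z/∂N = −n_y/n_z = −0.11732.
|∇z| = √(a²+b²) = 0.34081, so dip δ = arctan(0.34081) = 18.82°.
True thickness = vertical thickness × cos δ = 12.2 × cos 18.82° = 11.5 m.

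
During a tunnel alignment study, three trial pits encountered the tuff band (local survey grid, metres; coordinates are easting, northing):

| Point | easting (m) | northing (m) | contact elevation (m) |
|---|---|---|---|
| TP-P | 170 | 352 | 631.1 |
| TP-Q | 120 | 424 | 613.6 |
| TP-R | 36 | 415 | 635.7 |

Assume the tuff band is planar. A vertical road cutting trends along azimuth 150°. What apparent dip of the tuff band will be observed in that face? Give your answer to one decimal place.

13.1°

Let the plane be z = a·easting + b·northing + c.
TP-Q−TP-P: −50a + 72b = −17.5;  TP-R−TP-P: −134a + 63b = 4.6.
Solving gives a = −0.22064, b = −0.39628.
Unit vector along 150° is (sin 150°, cos 150°) = (0.5000, -0.8660).
Slope in that direction = a·(0.5000) + b·(-0.8660) = 0.23287.
Apparent dip = arctan|0.23287| = 13.1° (true dip is 24.4°, so apparent ≤ true as expected).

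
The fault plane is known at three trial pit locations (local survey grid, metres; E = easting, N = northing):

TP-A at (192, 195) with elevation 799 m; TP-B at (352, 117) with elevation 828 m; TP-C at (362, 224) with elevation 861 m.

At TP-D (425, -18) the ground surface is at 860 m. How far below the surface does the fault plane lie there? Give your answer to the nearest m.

46 m

Let the plane be z = a·E + b·N + c.
TP-B−TP-A: 160a − 78b = 29;  TP-C−TP-A: 170a + 29b = 62.
Solving gives a = 0.31715, b = 0.27877.
Then c = 799 − a·192 − b·195 = 683.75.
At (425, -18): z_contact = 134.8 − 5.0 + 683.75 = 813.5 m.
Depth below ground = 860 − 813.5 = 46 m.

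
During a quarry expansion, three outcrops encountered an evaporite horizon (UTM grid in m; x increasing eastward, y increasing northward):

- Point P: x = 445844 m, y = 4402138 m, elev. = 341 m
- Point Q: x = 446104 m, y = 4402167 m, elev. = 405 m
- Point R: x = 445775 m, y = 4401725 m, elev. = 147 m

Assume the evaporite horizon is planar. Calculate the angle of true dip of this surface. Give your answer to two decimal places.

Two edge vectors: Point P→Point Q = (260, 29, 64), Point P→Point R = (-69, -413, -194).
Normal n = (Point P→Point Q) × (Point P→Point R) = (20806, 46024, -105379).
So ∂z/∂x = −n_x/n_z = 0.19744 and ∂z/∂y = −n_y/n_z = 0.43675.
Gradient magnitude |∇z| = √(a² + b²) = √(0.03898 + 0.19075) = 0.47930.
True dip = arctan(0.47930) = 25.61°, dipping toward SSW (azimuth ≈ 204°).

25.61°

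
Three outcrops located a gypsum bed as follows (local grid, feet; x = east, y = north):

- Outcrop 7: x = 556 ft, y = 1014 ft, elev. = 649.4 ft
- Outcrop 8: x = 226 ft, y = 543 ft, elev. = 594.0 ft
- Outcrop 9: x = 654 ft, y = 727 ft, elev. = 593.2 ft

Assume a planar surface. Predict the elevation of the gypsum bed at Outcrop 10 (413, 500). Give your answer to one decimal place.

572.6 ft

Let the plane be z = a·x + b·y + c.
Outcrop 8−Outcrop 7: −330a − 471b = −55.4;  Outcrop 9−Outcrop 7: 98a − 287b = −56.2.
Solving gives a = −0.075038, b = 0.170196.
Then c = 649.4 − a·556 − b·1014 = 518.54.
At (413, 500): z = −31.0 + 85.1 + 518.54 = 572.6 ft.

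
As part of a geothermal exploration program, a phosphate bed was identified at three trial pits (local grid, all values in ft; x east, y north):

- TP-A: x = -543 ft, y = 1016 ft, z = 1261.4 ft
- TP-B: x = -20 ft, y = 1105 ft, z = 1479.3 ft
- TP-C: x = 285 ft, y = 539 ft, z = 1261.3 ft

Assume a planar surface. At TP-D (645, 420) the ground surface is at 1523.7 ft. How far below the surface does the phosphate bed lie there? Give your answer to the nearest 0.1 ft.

Let the plane be z = a·x + b·y + c.
TP-B−TP-A: 523a + 89b = 217.9;  TP-C−TP-A: 828a − 477b = −0.1.
Solving gives a = 0.321601, b = 0.558460.
Then c = 1261.4 − a·-543 − b·1016 = 868.63.
At (645, 420): z_contact = 207.43 + 234.55 + 868.63 = 1310.62 ft.
Depth below ground = 1523.7 − 1310.62 = 213.1 ft.

213.1 ft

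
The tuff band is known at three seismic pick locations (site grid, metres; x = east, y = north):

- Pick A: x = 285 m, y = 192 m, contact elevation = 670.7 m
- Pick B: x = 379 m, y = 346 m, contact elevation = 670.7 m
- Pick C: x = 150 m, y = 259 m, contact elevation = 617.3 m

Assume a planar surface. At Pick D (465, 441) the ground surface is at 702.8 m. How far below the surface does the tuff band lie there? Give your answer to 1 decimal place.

23.6 m

Two edge vectors: Pick A→Pick B = (94, 154, 0), Pick A→Pick C = (-135, 67, -53.4).
Normal n = (Pick A→Pick B) × (Pick A→Pick C) = (-8223.6, 5019.6, 27088).
So ∂z/∂x = −n_x/n_z = 0.30359 and ∂z/∂y = −n_y/n_z = −0.18531.
Intercept c from Pick A: 670.7 − 86.52 + 35.58 = 619.76.
At (465, 441): z_contact = 141.17 − 81.72 + 619.76 = 679.20 m.
Depth below ground = 702.8 − 679.20 = 23.6 m.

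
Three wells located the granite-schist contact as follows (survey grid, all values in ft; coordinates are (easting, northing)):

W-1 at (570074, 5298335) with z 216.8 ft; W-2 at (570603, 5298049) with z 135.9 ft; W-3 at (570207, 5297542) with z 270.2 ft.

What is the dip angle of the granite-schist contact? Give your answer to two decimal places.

Two edge vectors: W-1→W-2 = (529, -286, -80.9), W-1→W-3 = (133, -793, 53.4).
Normal n = (W-1→W-2) × (W-1→W-3) = (-79426.1, -39008.3, -381459).
So ∂z/∂E = −n_x/n_z = −0.20822 and ∂z/∂N = −n_y/n_z = −0.10226.
Gradient magnitude |∇z| = √(a² + b²) = √(0.04335 + 0.01046) = 0.23197.
True dip = arctan(0.23197) = 13.06°, dipping toward ENE (azimuth ≈ 064°).

13.06°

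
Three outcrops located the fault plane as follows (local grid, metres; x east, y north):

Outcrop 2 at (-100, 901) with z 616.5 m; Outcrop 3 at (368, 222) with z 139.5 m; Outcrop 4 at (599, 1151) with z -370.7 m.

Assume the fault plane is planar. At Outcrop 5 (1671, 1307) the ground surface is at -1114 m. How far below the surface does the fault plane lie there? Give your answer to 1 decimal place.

721.3 m

Two edge vectors: Outcrop 2→Outcrop 3 = (468, -679, -477), Outcrop 2→Outcrop 4 = (699, 250, -987.2).
Normal n = (Outcrop 2→Outcrop 3) × (Outcrop 2→Outcrop 4) = (789558.8, 128586.6, 591621).
So ∂z/∂x = −n_x/n_z = −1.334569 and ∂z/∂y = −n_y/n_z = −0.217346.
Intercept c from Outcrop 2: 616.5 − 133.46 + 195.83 = 678.87.
At (1671, 1307): z_contact = −2230.06 − 284.07 + 678.87 = -1835.26 m.
Depth below ground = -1114 − (-1835.26) = 721.3 m.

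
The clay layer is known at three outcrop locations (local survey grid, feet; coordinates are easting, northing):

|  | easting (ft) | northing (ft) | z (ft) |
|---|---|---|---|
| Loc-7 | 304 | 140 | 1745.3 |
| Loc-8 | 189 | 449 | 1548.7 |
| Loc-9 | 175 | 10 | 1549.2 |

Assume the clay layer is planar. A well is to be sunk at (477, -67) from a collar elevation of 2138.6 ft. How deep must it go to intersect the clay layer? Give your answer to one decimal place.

Let the plane be z = a·easting + b·northing + c.
Loc-8−Loc-7: −115a + 309b = −196.6;  Loc-9−Loc-7: −129a − 130b = −196.1.
Solving gives a = 1.57182, b = −0.05127.
Then c = 1745.3 − a·304 − b·140 = 1274.64.
At (477, -67): z_contact = 749.76 + 3.43 + 1274.64 = 2027.84 ft.
Depth below ground = 2138.6 − 2027.84 = 110.8 ft.

110.8 ft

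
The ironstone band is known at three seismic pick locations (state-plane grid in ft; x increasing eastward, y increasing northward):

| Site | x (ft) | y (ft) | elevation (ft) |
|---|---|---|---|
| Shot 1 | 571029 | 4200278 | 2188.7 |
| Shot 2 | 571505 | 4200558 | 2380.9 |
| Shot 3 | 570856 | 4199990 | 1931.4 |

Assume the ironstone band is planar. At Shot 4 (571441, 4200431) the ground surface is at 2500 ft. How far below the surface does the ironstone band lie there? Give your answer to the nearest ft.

Let the plane be z = a·x + b·y + c.
Shot 2−Shot 1: 476a + 280b = 192.2;  Shot 3−Shot 1: −173a − 288b = −257.3.
Solving gives a = −0.18827723, b = 1.00649986.
Then c = 2188.7 − a·571029 − b·4200278 = −4117878.78.
At (571441, 4200431): z_contact = −107589.3 + 4227733.2 − 4117878.78 = 2265.1 ft.
Depth below ground = 2500 − 2265.1 = 235 ft.

235 ft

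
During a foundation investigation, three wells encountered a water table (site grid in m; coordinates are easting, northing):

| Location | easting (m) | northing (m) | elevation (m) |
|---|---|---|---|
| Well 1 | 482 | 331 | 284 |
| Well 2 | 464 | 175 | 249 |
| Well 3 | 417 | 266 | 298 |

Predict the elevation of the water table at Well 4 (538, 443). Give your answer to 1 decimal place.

Let the plane be z = a·easting + b·northing + c.
Well 2−Well 1: −18a − 156b = −35;  Well 3−Well 1: −65a − 65b = 14.
Solving gives a = −0.49710, b = 0.28172.
Then c = 284 − a·482 − b·331 = 430.35.
At (538, 443): z = −267.4 + 124.8 + 430.35 = 287.7 m.

287.7 m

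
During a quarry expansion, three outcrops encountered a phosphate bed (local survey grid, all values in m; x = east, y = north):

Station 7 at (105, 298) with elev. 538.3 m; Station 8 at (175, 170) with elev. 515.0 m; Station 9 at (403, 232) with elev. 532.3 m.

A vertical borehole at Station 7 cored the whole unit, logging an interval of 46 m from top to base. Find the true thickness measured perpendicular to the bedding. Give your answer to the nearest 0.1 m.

45.1 m

Let the plane be z = a·x + b·y + c.
Station 8−Station 7: 70a − 128b = −23.3;  Station 9−Station 7: 298a − 66b = −6.
Solving gives a = 0.02296, b = 0.19459.
|∇z| = √(a²+b²) = 0.19594, so dip δ = arctan(0.19594) = 11.09°.
True thickness = vertical thickness × cos δ = 46 × cos 11.09° = 45.1 m.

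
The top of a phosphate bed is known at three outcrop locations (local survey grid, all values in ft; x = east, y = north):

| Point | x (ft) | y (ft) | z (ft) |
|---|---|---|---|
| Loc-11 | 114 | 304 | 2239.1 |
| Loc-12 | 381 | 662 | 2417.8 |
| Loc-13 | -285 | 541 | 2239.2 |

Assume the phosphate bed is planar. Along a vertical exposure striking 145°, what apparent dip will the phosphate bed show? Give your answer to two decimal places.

9.41°

Let the plane be z = a·x + b·y + c.
Loc-12−Loc-11: 267a + 358b = 178.7;  Loc-13−Loc-11: −399a + 237b = 0.1.
Solving gives a = 0.20530, b = 0.34605.
Unit vector along 145° is (sin 145°, cos 145°) = (0.5736, -0.8192).
Slope in that direction = a·(0.5736) + b·(-0.8192) = −0.16571.
Apparent dip = arctan|0.16571| = 9.41° (true dip is 21.9°, so apparent ≤ true as expected).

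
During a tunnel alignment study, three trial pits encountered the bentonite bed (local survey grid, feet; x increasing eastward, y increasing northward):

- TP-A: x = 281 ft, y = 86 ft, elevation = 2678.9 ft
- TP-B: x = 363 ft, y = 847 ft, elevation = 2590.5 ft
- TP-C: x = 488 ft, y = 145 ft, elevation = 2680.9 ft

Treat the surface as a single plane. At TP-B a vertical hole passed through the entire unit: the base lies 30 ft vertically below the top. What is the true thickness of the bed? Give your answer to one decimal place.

29.8 ft

Let the plane be z = a·x + b·y + c.
TP-B−TP-A: 82a + 761b = −88.4;  TP-C−TP-A: 207a + 59b = 2.
Solving gives a = 0.04413, b = −0.12092.
|∇z| = √(a²+b²) = 0.12872, so dip δ = arctan(0.12872) = 7.33°.
True thickness = vertical thickness × cos δ = 30 × cos 7.33° = 29.8 ft.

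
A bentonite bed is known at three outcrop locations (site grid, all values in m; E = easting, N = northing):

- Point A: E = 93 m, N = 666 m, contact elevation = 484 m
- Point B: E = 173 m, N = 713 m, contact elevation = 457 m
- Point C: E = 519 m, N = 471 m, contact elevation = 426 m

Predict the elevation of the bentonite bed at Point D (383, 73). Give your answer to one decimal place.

533.2 m

Let the plane be z = a·E + b·N + c.
Point B−Point A: 80a + 47b = −27;  Point C−Point A: 426a − 195b = −58.
Solving gives a = −0.22433, b = −0.19263.
Then c = 484 − a·93 − b·666 = 633.16.
At (383, 73): z = −85.9 − 14.1 + 633.16 = 533.2 m.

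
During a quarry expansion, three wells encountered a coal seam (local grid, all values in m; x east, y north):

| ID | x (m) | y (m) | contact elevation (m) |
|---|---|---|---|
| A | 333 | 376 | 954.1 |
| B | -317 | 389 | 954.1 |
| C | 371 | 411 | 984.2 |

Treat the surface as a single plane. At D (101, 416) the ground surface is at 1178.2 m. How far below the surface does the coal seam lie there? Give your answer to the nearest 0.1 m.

Two edge vectors: A→B = (-650, 13, 0), A→C = (38, 35, 30.1).
Normal n = (A→B) × (A→C) = (391.3, 19565, -23244).
So ∂z/∂x = −n_x/n_z = 0.01683 and ∂z/∂y = −n_y/n_z = 0.84172.
Intercept c from A: 954.1 − 5.61 − 316.49 = 632.01.
At (101, 416): z_contact = 1.70 + 350.16 + 632.01 = 983.86 m.
Depth below ground = 1178.2 − 983.86 = 194.3 m.

194.3 m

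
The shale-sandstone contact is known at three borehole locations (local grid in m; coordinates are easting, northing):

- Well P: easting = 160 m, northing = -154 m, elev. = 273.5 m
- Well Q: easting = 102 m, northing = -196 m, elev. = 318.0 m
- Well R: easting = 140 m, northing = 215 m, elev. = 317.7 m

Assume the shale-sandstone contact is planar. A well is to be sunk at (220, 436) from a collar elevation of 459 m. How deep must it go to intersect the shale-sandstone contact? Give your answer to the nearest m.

Let the plane be z = a·easting + b·northing + c.
Well Q−Well P: −58a − 42b = 44.5;  Well R−Well P: −20a + 369b = 44.2.
Solving gives a = −0.82173, b = 0.07525.
Then c = 273.5 − a·160 − b·-154 = 416.56.
At (220, 436): z_contact = −180.8 + 32.8 + 416.56 = 268.6 m.
Depth below ground = 459 − 268.6 = 190 m.

190 m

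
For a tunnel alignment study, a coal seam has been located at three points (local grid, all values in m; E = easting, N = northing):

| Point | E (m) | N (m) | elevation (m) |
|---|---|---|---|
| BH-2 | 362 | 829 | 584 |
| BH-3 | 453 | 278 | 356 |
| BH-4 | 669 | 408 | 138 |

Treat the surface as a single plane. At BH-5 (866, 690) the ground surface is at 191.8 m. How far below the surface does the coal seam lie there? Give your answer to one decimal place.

Let the plane be z = a·E + b·N + c.
BH-3−BH-2: 91a − 551b = −228;  BH-4−BH-2: 307a − 421b = −446.
Solving gives a = −1.14454, b = 0.22477.
Then c = 584 − a·362 − b·829 = 811.99.
At (866, 690): z_contact = −991.17 + 155.09 + 811.99 = -24.09 m.
Depth below ground = 191.8 − (-24.09) = 215.9 m.

215.9 m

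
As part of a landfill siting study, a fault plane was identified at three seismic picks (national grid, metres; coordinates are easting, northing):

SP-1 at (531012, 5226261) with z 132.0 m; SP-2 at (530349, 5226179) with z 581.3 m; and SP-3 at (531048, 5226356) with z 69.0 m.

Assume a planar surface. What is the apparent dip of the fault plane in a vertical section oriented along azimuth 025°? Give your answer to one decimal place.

33.0°

Two edge vectors: SP-1→SP-2 = (-663, -82, 449.3), SP-1→SP-3 = (36, 95, -63).
Normal n = (SP-1→SP-2) × (SP-1→SP-3) = (-37517.5, -25594.2, -60033).
So ∂z/∂easting = −n_x/n_z = −0.62495 and ∂z/∂northing = −n_y/n_z = −0.42634.
Unit vector along 025° is (sin 25°, cos 25°) = (0.4226, 0.9063).
Slope in that direction = a·(0.4226) + b·(0.9063) = −0.65051.
Apparent dip = arctan|0.65051| = 33.0° (true dip is 37.1°, so apparent ≤ true as expected).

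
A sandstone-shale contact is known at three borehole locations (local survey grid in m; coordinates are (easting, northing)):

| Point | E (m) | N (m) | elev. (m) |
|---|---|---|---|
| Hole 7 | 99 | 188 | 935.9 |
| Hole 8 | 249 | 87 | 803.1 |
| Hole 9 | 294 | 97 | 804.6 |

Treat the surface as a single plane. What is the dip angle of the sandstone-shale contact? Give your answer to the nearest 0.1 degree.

46.2°

Two edge vectors: Hole 7→Hole 8 = (150, -101, -132.8), Hole 7→Hole 9 = (195, -91, -131.3).
Normal n = (Hole 7→Hole 8) × (Hole 7→Hole 9) = (1176.5, -6201, 6045).
So ∂z/∂E = −n_x/n_z = −0.19462 and ∂z/∂N = −n_y/n_z = 1.02581.
Gradient magnitude |∇z| = √(a² + b²) = √(0.03788 + 1.05228) = 1.04411.
True dip = arctan(1.04411) = 46.2°, dipping toward S (azimuth ≈ 169°).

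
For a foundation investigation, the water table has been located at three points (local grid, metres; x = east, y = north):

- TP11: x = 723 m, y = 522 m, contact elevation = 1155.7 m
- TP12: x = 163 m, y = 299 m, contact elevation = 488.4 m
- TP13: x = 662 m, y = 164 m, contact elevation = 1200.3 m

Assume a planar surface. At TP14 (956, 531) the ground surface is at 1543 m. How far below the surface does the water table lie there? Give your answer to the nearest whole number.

Let the plane be z = a·x + b·y + c.
TP12−TP11: −560a − 223b = −667.3;  TP13−TP11: −61a − 358b = 44.6.
Solving gives a = 1.33157, b = −0.35147.
Then c = 1155.7 − a·723 − b·522 = 376.44.
At (956, 531): z_contact = 1273.0 − 186.6 + 376.44 = 1462.8 m.
Depth below ground = 1543 − 1462.8 = 80 m.

80 m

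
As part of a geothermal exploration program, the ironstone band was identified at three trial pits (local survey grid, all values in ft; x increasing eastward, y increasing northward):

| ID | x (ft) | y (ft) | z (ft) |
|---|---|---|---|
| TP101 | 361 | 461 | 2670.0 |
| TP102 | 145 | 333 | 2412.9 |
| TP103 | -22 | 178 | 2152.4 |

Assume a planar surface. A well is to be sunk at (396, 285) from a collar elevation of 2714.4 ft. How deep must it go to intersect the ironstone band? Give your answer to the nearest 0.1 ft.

219.4 ft

Two edge vectors: TP101→TP102 = (-216, -128, -257.1), TP101→TP103 = (-383, -283, -517.6).
Normal n = (TP101→TP102) × (TP101→TP103) = (-6506.5, -13332.3, 12104).
So ∂z/∂x = −n_x/n_z = 0.53755 and ∂z/∂y = −n_y/n_z = 1.10148.
Intercept c from TP101: 2670 − 194.06 − 507.78 = 1968.16.
At (396, 285): z_contact = 212.87 + 313.92 + 1968.16 = 2494.95 ft.
Depth below ground = 2714.4 − 2494.95 = 219.4 ft.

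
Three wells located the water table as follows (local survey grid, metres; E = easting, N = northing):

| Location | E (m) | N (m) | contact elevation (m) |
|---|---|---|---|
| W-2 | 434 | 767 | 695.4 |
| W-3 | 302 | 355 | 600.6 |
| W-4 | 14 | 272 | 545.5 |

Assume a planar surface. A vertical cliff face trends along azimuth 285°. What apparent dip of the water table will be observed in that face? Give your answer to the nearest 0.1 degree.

Two edge vectors: W-2→W-3 = (-132, -412, -94.8), W-2→W-4 = (-420, -495, -149.9).
Normal n = (W-2→W-3) × (W-2→W-4) = (14832.8, 20029.2, -107700).
So ∂z/∂E = −n_x/n_z = 0.13772 and ∂z/∂N = −n_y/n_z = 0.18597.
Unit vector along 285° is (sin 285°, cos 285°) = (-0.9659, 0.2588).
Slope in that direction = a·(-0.9659) + b·(0.2588) = −0.08490.
Apparent dip = arctan|0.08490| = 4.9° (true dip is 13.0°, so apparent ≤ true as expected).

4.9°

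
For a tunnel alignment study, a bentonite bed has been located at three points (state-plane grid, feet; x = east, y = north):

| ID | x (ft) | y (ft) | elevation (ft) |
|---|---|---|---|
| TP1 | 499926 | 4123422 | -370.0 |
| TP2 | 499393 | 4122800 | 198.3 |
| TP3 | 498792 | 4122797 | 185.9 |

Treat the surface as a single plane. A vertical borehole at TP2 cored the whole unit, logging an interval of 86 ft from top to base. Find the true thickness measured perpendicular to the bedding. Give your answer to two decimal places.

62.80 ft

Two edge vectors: TP1→TP2 = (-533, -622, 568.3), TP1→TP3 = (-1134, -625, 555.9).
Normal n = (TP1→TP2) × (TP1→TP3) = (9417.7, -348157.5, -372223).
So ∂z/∂x = −n_x/n_z = 0.02530 and ∂z/∂y = −n_y/n_z = −0.93535.
|∇z| = √(a²+b²) = 0.93569, so dip δ = arctan(0.93569) = 43.10°.
True thickness = vertical thickness × cos δ = 86 × cos 43.10° = 62.80 ft.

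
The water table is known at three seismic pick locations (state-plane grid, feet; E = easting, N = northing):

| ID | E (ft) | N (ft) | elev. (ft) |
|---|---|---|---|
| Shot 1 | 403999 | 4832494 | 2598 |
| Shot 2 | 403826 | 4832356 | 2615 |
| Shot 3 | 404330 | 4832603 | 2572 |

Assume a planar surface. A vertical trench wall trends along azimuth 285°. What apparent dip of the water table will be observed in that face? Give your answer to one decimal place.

Let the plane be z = a·E + b·N + c.
Shot 2−Shot 1: −173a − 138b = 17;  Shot 3−Shot 1: 331a + 109b = −26.
Solving gives a = −0.06469, b = −0.04209.
Unit vector along 285° is (sin 285°, cos 285°) = (-0.9659, 0.2588).
Slope in that direction = a·(-0.9659) + b·(0.2588) = 0.05159.
Apparent dip = arctan|0.05159| = 3.0° (true dip is 4.4°, so apparent ≤ true as expected).

3.0°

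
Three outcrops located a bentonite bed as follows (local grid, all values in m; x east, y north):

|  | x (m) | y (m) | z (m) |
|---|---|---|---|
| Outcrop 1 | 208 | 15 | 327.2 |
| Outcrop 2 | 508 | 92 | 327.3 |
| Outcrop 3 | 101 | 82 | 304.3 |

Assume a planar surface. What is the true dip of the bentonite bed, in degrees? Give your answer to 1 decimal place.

14.0°

Two edge vectors: Outcrop 1→Outcrop 2 = (300, 77, 0.1), Outcrop 1→Outcrop 3 = (-107, 67, -22.9).
Normal n = (Outcrop 1→Outcrop 2) × (Outcrop 1→Outcrop 3) = (-1770, 6859.3, 28339).
So ∂z/∂x = −n_x/n_z = 0.06246 and ∂z/∂y = −n_y/n_z = −0.24204.
Gradient magnitude |∇z| = √(a² + b²) = √(0.00390 + 0.05859) = 0.24997.
True dip = arctan(0.24997) = 14.0°, dipping toward NNW (azimuth ≈ 346°).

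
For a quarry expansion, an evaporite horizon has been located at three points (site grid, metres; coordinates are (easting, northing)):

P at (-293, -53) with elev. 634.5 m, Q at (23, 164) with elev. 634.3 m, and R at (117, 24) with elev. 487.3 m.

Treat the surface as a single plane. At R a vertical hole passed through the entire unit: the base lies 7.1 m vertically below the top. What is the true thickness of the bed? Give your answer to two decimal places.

Let the plane be z = a·E + b·N + c.
Q−P: 316a + 217b = −0.2;  R−P: 410a + 77b = −147.2.
Solving gives a = −0.49394, b = 0.71836.
|∇z| = √(a²+b²) = 0.87179, so dip δ = arctan(0.87179) = 41.08°.
True thickness = vertical thickness × cos δ = 7.1 × cos 41.08° = 5.35 m.

5.35 m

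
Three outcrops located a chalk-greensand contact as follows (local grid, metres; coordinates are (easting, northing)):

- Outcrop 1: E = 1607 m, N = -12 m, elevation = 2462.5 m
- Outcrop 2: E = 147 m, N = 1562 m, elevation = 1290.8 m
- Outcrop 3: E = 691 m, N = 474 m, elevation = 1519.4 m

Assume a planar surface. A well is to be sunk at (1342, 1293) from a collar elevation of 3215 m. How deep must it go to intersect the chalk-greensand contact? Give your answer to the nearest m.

542 m

Let the plane be z = a·E + b·N + c.
Outcrop 2−Outcrop 1: −1460a + 1574b = −1171.7;  Outcrop 3−Outcrop 1: −916a + 486b = −943.1.
Solving gives a = 1.24961, b = 0.41469.
Then c = 2462.5 − a·1607 − b·-12 = 459.36.
At (1342, 1293): z_contact = 1677.0 + 536.2 + 459.36 = 2672.5 m.
Depth below ground = 3215 − 2672.5 = 542 m.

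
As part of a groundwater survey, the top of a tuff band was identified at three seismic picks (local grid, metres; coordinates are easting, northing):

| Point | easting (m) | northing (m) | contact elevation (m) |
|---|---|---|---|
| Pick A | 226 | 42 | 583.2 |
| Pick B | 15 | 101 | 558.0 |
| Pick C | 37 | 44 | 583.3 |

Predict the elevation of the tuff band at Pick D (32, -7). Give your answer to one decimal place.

Two edge vectors: Pick A→Pick B = (-211, 59, -25.2), Pick A→Pick C = (-189, 2, 0.1).
Normal n = (Pick A→Pick B) × (Pick A→Pick C) = (56.3, 4783.9, 10729).
So ∂z/∂easting = −n_x/n_z = −0.00525 and ∂z/∂northing = −n_y/n_z = −0.44588.
Intercept c from Pick A: 583.2 + 1.19 + 18.73 = 603.11.
At (32, -7): z = −0.2 + 3.1 + 603.11 = 606.1 m.

606.1 m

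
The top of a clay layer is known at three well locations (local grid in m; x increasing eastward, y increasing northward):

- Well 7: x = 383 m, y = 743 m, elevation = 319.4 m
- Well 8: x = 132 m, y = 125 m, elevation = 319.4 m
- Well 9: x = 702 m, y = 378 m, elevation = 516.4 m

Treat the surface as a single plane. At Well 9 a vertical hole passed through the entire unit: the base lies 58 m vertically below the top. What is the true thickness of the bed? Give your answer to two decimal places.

Let the plane be z = a·x + b·y + c.
Well 8−Well 7: −251a − 618b = 0;  Well 9−Well 7: 319a − 365b = 197.
Solving gives a = 0.42162, b = −0.17124.
|∇z| = √(a²+b²) = 0.45507, so dip δ = arctan(0.45507) = 24.47°.
True thickness = vertical thickness × cos δ = 58 × cos 24.47° = 52.79 m.

52.79 m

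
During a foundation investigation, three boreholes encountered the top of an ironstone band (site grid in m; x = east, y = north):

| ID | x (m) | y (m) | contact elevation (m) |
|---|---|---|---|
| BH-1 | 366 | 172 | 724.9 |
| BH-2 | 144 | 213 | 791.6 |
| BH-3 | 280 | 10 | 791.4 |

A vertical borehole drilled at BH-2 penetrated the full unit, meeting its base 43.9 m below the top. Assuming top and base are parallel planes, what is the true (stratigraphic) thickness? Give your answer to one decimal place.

Two edge vectors: BH-1→BH-2 = (-222, 41, 66.7), BH-1→BH-3 = (-86, -162, 66.5).
Normal n = (BH-1→BH-2) × (BH-1→BH-3) = (13531.9, 9026.8, 39490).
So ∂z/∂x = −n_x/n_z = −0.34267 and ∂z/∂y = −n_y/n_z = −0.22858.
|∇z| = √(a²+b²) = 0.41191, so dip δ = arctan(0.41191) = 22.39°.
True thickness = vertical thickness × cos δ = 43.9 × cos 22.39° = 40.6 m.

40.6 m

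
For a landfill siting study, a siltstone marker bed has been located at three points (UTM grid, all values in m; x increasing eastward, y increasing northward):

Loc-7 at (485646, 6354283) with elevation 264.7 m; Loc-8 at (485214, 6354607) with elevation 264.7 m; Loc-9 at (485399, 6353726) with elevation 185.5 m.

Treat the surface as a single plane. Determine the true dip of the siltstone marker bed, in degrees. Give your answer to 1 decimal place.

Let the plane be z = a·x + b·y + c.
Loc-8−Loc-7: −432a + 324b = 0;  Loc-9−Loc-7: −247a − 557b = −79.2.
Solving gives a = 0.08003, b = 0.10670.
Gradient magnitude |∇z| = √(a² + b²) = √(0.00640 + 0.01139) = 0.13338.
True dip = arctan(0.13338) = 7.6°, dipping toward SW (azimuth ≈ 217°).

7.6°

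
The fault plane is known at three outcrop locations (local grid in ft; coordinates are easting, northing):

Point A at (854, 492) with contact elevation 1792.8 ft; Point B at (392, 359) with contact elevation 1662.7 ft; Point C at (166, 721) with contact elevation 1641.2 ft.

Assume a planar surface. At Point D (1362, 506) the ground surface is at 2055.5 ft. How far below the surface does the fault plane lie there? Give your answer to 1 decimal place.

Let the plane be z = a·easting + b·northing + c.
Point B−Point A: −462a − 133b = −130.1;  Point C−Point A: −688a + 229b = −151.6.
Solving gives a = 0.253194, b = 0.098679.
Then c = 1792.8 − a·854 − b·492 = 1528.02.
At (1362, 506): z_contact = 344.85 + 49.93 + 1528.02 = 1922.80 ft.
Depth below ground = 2055.5 − 1922.80 = 132.7 ft.

132.7 ft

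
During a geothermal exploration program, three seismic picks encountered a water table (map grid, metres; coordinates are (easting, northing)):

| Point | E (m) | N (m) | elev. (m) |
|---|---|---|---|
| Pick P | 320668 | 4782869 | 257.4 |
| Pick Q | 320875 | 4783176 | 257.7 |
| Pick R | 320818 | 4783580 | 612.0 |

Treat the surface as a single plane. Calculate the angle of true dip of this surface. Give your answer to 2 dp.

Two edge vectors: Pick P→Pick Q = (207, 307, 0.3), Pick P→Pick R = (150, 711, 354.6).
Normal n = (Pick P→Pick Q) × (Pick P→Pick R) = (108648.9, -73357.2, 101127).
So ∂z/∂E = −n_x/n_z = −1.07438 and ∂z/∂N = −n_y/n_z = 0.72540.
Gradient magnitude |∇z| = √(a² + b²) = √(1.15429 + 0.52620) = 1.29634.
True dip = arctan(1.29634) = 52.35°, dipping toward SE (azimuth ≈ 124°).

52.35°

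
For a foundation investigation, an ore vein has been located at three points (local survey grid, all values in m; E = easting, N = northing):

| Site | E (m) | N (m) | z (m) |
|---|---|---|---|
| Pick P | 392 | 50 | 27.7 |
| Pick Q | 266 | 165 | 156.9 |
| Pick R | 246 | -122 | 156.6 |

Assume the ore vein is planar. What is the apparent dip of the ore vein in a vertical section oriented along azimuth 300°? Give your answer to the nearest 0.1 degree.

Two edge vectors: Pick P→Pick Q = (-126, 115, 129.2), Pick P→Pick R = (-146, -172, 128.9).
Normal n = (Pick P→Pick Q) × (Pick P→Pick R) = (37045.9, -2621.8, 38462).
So ∂z/∂E = −n_x/n_z = −0.96318 and ∂z/∂N = −n_y/n_z = 0.06817.
Unit vector along 300° is (sin 300°, cos 300°) = (-0.8660, 0.5000).
Slope in that direction = a·(-0.8660) + b·(0.5000) = 0.86822.
Apparent dip = arctan|0.86822| = 41.0° (true dip is 44.0°, so apparent ≤ true as expected).

41.0°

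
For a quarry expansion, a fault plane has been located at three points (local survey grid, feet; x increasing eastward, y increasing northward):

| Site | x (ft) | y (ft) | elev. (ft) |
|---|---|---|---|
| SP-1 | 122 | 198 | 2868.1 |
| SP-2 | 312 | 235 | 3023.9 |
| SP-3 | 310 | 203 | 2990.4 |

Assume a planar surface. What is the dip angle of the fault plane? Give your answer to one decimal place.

49.8°

Let the plane be z = a·x + b·y + c.
SP-2−SP-1: 190a + 37b = 155.8;  SP-3−SP-1: 188a + 5b = 122.3.
Solving gives a = 0.62373, b = 1.00789.
Gradient magnitude |∇z| = √(a² + b²) = √(0.38903 + 1.01585) = 1.18528.
True dip = arctan(1.18528) = 49.8°, dipping toward SSW (azimuth ≈ 212°).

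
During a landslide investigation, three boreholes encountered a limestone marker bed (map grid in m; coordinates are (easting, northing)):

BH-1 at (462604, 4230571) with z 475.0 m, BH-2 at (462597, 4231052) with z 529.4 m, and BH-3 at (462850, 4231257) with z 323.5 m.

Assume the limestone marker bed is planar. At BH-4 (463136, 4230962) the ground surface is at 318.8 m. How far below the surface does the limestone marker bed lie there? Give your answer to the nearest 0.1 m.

280.8 m

Let the plane be z = a·E + b·N + c.
BH-2−BH-1: −7a + 481b = 54.4;  BH-3−BH-1: 246a + 686b = −151.5.
Solving gives a = −0.894921545, b = 0.100073907.
Then c = 475 − a·462604 − b·4230571 = −8900.48.
At (463136, 4230962): z_contact = −414470.38 + 423408.90 − 8900.48 = 38.03 m.
Depth below ground = 318.8 − 38.03 = 280.8 m.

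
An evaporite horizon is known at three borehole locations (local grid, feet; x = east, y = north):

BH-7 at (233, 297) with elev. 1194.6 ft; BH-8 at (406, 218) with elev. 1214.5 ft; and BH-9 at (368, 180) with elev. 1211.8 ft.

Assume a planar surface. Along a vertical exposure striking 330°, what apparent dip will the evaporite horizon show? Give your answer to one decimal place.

Two edge vectors: BH-7→BH-8 = (173, -79, 19.9), BH-7→BH-9 = (135, -117, 17.2).
Normal n = (BH-7→BH-8) × (BH-7→BH-9) = (969.5, -289.1, -9576).
So ∂z/∂x = −n_x/n_z = 0.10124 and ∂z/∂y = −n_y/n_z = −0.03019.
Unit vector along 330° is (sin 330°, cos 330°) = (-0.5000, 0.8660).
Slope in that direction = a·(-0.5000) + b·(0.8660) = −0.07677.
Apparent dip = arctan|0.07677| = 4.4° (true dip is 6.0°, so apparent ≤ true as expected).

4.4°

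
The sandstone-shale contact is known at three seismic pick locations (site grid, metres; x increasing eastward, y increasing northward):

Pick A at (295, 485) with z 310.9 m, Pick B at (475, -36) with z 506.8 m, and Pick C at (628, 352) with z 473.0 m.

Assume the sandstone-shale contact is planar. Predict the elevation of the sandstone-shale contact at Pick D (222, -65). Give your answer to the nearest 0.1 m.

Two edge vectors: Pick A→Pick B = (180, -521, 195.9), Pick A→Pick C = (333, -133, 162.1).
Normal n = (Pick A→Pick B) × (Pick A→Pick C) = (-58399.4, 36056.7, 149553).
So ∂z/∂x = −n_x/n_z = 0.39049 and ∂z/∂y = −n_y/n_z = −0.24110.
Intercept c from Pick A: 310.9 − 115.20 + 116.93 = 312.64.
At (222, -65): z = 86.7 + 15.7 + 312.64 = 415.0 m.

415.0 m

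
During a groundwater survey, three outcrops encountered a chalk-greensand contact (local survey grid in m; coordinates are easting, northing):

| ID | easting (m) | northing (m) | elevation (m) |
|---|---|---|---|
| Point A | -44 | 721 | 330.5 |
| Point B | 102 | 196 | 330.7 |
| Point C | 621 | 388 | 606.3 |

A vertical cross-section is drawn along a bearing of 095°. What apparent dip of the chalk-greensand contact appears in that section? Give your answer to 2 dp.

Let the plane be z = a·easting + b·northing + c.
Point B−Point A: 146a − 525b = 0.2;  Point C−Point A: 665a − 333b = 275.8.
Solving gives a = 0.48161, b = 0.13355.
Unit vector along 095° is (sin 95°, cos 95°) = (0.9962, -0.0872).
Slope in that direction = a·(0.9962) + b·(-0.0872) = 0.46814.
Apparent dip = arctan|0.46814| = 25.09° (true dip is 26.6°, so apparent ≤ true as expected).

25.09°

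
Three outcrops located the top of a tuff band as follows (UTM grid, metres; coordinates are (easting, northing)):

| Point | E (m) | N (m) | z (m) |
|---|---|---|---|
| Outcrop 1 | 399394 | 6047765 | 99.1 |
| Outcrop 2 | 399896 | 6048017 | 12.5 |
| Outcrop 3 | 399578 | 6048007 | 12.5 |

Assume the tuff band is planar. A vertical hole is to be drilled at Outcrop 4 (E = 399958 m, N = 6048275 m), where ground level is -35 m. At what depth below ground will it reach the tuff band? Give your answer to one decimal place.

46.4 m

Let the plane be z = a·E + b·N + c.
Outcrop 2−Outcrop 1: 502a + 252b = −86.6;  Outcrop 3−Outcrop 1: 184a + 242b = −86.6.
Solving gives a = 0.011528835, b = −0.366616966.
Then c = 99.1 − a·399394 − b·6047765 = 2212707.81.
At (399958, 6048275): z_contact = 4611.05 − 2217400.23 + 2212707.81 = -81.37 m.
Depth below ground = -35 − (-81.37) = 46.4 m.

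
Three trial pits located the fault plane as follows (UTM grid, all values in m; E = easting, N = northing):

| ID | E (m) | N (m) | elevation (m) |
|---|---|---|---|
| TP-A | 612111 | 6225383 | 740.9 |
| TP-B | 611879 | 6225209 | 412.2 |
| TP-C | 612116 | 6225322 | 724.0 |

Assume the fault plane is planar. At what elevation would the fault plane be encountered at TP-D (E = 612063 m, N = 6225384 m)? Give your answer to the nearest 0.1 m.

686.6 m

Two edge vectors: TP-A→TP-B = (-232, -174, -328.7), TP-A→TP-C = (5, -61, -16.9).
Normal n = (TP-A→TP-B) × (TP-A→TP-C) = (-17110.1, -5564.3, 15022).
So ∂z/∂E = −n_x/n_z = 1.139002796 and ∂z/∂N = −n_y/n_z = 0.370410065.
Intercept c from TP-A: 740.9 − 697196.14 − 2305944.52 = −3002399.76.
At (612063, 6225384): z = 697141.5 + 2305944.9 − 3002399.76 = 686.6 m.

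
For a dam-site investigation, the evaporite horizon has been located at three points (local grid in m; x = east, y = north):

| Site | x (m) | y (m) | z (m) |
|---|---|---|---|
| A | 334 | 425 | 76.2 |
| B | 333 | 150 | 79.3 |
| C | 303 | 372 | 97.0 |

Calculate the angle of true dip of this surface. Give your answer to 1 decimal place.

Let the plane be z = a·x + b·y + c.
B−A: −1a − 275b = 3.1;  C−A: −31a − 53b = 20.8.
Solving gives a = −0.65577, b = −0.00889.
Gradient magnitude |∇z| = √(a² + b²) = √(0.43004 + 0.00008) = 0.65583.
True dip = arctan(0.65583) = 33.3°, dipping toward E (azimuth ≈ 089°).

33.3°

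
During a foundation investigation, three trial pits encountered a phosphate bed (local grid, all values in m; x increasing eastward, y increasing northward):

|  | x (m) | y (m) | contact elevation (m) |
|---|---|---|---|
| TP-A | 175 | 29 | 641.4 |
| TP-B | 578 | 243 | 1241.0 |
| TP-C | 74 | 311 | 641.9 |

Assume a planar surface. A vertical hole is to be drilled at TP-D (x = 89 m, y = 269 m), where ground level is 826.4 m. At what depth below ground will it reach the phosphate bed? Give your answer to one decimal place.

Two edge vectors: TP-A→TP-B = (403, 214, 599.6), TP-A→TP-C = (-101, 282, 0.5).
Normal n = (TP-A→TP-B) × (TP-A→TP-C) = (-168980.2, -60761.1, 135260).
So ∂z/∂x = −n_x/n_z = 1.24930 and ∂z/∂y = −n_y/n_z = 0.44922.
Intercept c from TP-A: 641.4 − 218.63 − 13.03 = 409.75.
At (89, 269): z_contact = 111.19 + 120.84 + 409.75 = 641.77 m.
Depth below ground = 826.4 − 641.77 = 184.6 m.

184.6 m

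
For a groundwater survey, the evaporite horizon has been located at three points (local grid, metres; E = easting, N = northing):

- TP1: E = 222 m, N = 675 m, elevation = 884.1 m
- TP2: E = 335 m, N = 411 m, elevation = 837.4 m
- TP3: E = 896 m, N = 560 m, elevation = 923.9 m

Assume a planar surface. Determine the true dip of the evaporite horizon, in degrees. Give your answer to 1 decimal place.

13.4°

Let the plane be z = a·E + b·N + c.
TP2−TP1: 113a − 264b = −46.7;  TP3−TP1: 674a − 115b = 39.8.
Solving gives a = 0.09626, b = 0.21810.
Gradient magnitude |∇z| = √(a² + b²) = √(0.00927 + 0.04757) = 0.23840.
True dip = arctan(0.23840) = 13.4°, dipping toward SSW (azimuth ≈ 204°).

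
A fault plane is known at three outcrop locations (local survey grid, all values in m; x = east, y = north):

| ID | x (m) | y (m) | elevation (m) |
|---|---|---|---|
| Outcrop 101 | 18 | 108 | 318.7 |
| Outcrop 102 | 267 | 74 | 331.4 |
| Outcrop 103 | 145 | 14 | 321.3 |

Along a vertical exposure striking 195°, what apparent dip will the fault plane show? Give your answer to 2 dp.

Two edge vectors: Outcrop 101→Outcrop 102 = (249, -34, 12.7), Outcrop 101→Outcrop 103 = (127, -94, 2.6).
Normal n = (Outcrop 101→Outcrop 102) × (Outcrop 101→Outcrop 103) = (1105.4, 965.5, -19088).
So ∂z/∂x = −n_x/n_z = 0.05791 and ∂z/∂y = −n_y/n_z = 0.05058.
Unit vector along 195° is (sin 195°, cos 195°) = (-0.2588, -0.9659).
Slope in that direction = a·(-0.2588) + b·(-0.9659) = −0.06385.
Apparent dip = arctan|0.06385| = 3.65° (true dip is 4.4°, so apparent ≤ true as expected).

3.65°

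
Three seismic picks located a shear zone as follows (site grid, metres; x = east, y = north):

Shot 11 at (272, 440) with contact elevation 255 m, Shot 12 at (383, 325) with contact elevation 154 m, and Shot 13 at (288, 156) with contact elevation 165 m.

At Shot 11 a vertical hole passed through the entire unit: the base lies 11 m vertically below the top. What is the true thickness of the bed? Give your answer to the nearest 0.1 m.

9.1 m

Two edge vectors: Shot 11→Shot 12 = (111, -115, -101), Shot 11→Shot 13 = (16, -284, -90).
Normal n = (Shot 11→Shot 12) × (Shot 11→Shot 13) = (-18334, 8374, -29684).
So ∂z/∂x = −n_x/n_z = −0.61764 and ∂z/∂y = −n_y/n_z = 0.28210.
|∇z| = √(a²+b²) = 0.67901, so dip δ = arctan(0.67901) = 34.18°.
True thickness = vertical thickness × cos δ = 11 × cos 34.18° = 9.1 m.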